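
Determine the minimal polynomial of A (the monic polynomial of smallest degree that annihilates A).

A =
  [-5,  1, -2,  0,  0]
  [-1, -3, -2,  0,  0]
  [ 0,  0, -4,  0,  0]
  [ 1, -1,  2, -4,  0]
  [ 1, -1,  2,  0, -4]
x^2 + 8*x + 16

The characteristic polynomial is χ_A(x) = (x + 4)^5, so the eigenvalues are known. The minimal polynomial is
  m_A(x) = Π_λ (x − λ)^{k_λ}
where k_λ is the size of the *largest* Jordan block for λ (equivalently, the smallest k with (A − λI)^k v = 0 for every generalised eigenvector v of λ).

  λ = -4: largest Jordan block has size 2, contributing (x + 4)^2

So m_A(x) = (x + 4)^2 = x^2 + 8*x + 16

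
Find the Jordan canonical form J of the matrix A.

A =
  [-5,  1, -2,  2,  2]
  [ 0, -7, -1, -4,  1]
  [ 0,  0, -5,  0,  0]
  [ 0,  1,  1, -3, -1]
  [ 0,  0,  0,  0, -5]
J_3(-5) ⊕ J_1(-5) ⊕ J_1(-5)

The characteristic polynomial is
  det(x·I − A) = x^5 + 25*x^4 + 250*x^3 + 1250*x^2 + 3125*x + 3125 = (x + 5)^5

Eigenvalues and multiplicities (the geometric multiplicity of λ is n − rank(A − λI), which equals the number of Jordan blocks for λ):
  λ = -5: algebraic multiplicity = 5, geometric multiplicity = 3

Determining the block sizes for each eigenvalue:
  λ = -5: with am = 5 and gm = 3, the partition is not yet determined (e.g. several partitions of 5 into 3 parts exist). Let N = A − (-5)·I. Computing rank(N^1) = 2, rank(N^2) = 1, rank(N^3) = 0; the number of blocks of size ≥ j is rank(N^{j−1}) − rank(N^j), giving [3, 1, 1]. So we have 1 block(s) of size 3, 2 block(s) of size 1 → block sizes [3, 1, 1]

Assembling the blocks gives a Jordan form
J =
  [-5,  1,  0,  0,  0]
  [ 0, -5,  1,  0,  0]
  [ 0,  0, -5,  0,  0]
  [ 0,  0,  0, -5,  0]
  [ 0,  0,  0,  0, -5]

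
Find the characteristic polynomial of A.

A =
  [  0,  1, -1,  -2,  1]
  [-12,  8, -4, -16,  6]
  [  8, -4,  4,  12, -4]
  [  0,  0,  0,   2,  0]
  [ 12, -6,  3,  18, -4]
x^5 - 10*x^4 + 40*x^3 - 80*x^2 + 80*x - 32

Expanding det(x·I − A) (e.g. by cofactor expansion or by noting that A is similar to its Jordan form J, which has the same characteristic polynomial as A) gives
  χ_A(x) = x^5 - 10*x^4 + 40*x^3 - 80*x^2 + 80*x - 32
which factors as (x - 2)^5. The eigenvalues (with algebraic multiplicities) are λ = 2 with multiplicity 5.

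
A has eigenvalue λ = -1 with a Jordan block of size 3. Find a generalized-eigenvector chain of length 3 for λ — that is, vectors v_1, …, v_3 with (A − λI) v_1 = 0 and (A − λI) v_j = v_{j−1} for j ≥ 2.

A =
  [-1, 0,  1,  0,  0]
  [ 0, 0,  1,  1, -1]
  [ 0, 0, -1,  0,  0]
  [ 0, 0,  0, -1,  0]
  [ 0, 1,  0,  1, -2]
A Jordan chain for λ = -1 of length 3:
v_1 = (0, 1, 0, 0, 1)ᵀ
v_2 = (1, 1, 0, 0, 0)ᵀ
v_3 = (0, 0, 1, 0, 0)ᵀ

Let N = A − (-1)·I. We want v_3 with N^3 v_3 = 0 but N^2 v_3 ≠ 0; then v_{j-1} := N · v_j for j = 3, …, 2.

Pick v_3 = (0, 0, 1, 0, 0)ᵀ.
Then v_2 = N · v_3 = (1, 1, 0, 0, 0)ᵀ.
Then v_1 = N · v_2 = (0, 1, 0, 0, 1)ᵀ.

Sanity check: (A − (-1)·I) v_1 = (0, 0, 0, 0, 0)ᵀ = 0. ✓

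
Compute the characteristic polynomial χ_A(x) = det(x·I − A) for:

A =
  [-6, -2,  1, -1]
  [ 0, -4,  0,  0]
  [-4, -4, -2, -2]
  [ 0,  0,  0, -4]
x^4 + 16*x^3 + 96*x^2 + 256*x + 256

Expanding det(x·I − A) (e.g. by cofactor expansion or by noting that A is similar to its Jordan form J, which has the same characteristic polynomial as A) gives
  χ_A(x) = x^4 + 16*x^3 + 96*x^2 + 256*x + 256
which factors as (x + 4)^4. The eigenvalues (with algebraic multiplicities) are λ = -4 with multiplicity 4.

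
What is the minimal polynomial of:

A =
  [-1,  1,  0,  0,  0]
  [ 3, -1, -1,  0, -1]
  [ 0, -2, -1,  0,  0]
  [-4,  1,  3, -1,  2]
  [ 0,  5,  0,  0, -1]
x^3 + 3*x^2 + 3*x + 1

The characteristic polynomial is χ_A(x) = (x + 1)^5, so the eigenvalues are known. The minimal polynomial is
  m_A(x) = Π_λ (x − λ)^{k_λ}
where k_λ is the size of the *largest* Jordan block for λ (equivalently, the smallest k with (A − λI)^k v = 0 for every generalised eigenvector v of λ).

  λ = -1: largest Jordan block has size 3, contributing (x + 1)^3

So m_A(x) = (x + 1)^3 = x^3 + 3*x^2 + 3*x + 1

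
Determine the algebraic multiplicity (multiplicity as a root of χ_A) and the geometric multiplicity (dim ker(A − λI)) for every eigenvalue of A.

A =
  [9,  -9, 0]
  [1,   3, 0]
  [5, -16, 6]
λ = 6: alg = 3, geom = 1

Step 1 — factor the characteristic polynomial to read off the algebraic multiplicities:
  χ_A(x) = (x - 6)^3

Step 2 — compute geometric multiplicities via the rank-nullity identity g(λ) = n − rank(A − λI):
  rank(A − (6)·I) = 2, so dim ker(A − (6)·I) = n − 2 = 1

Summary:
  λ = 6: algebraic multiplicity = 3, geometric multiplicity = 1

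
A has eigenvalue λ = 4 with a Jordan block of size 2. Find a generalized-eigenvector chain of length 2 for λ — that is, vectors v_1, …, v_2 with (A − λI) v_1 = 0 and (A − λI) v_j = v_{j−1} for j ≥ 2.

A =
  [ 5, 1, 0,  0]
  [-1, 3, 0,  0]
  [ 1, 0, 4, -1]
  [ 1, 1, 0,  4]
A Jordan chain for λ = 4 of length 2:
v_1 = (1, -1, 1, 1)ᵀ
v_2 = (1, 0, 0, 0)ᵀ

Let N = A − (4)·I. We want v_2 with N^2 v_2 = 0 but N^1 v_2 ≠ 0; then v_{j-1} := N · v_j for j = 2, …, 2.

Pick v_2 = (1, 0, 0, 0)ᵀ.
Then v_1 = N · v_2 = (1, -1, 1, 1)ᵀ.

Sanity check: (A − (4)·I) v_1 = (0, 0, 0, 0)ᵀ = 0. ✓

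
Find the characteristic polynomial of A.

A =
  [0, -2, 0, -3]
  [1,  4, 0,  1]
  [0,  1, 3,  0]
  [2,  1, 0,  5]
x^4 - 12*x^3 + 54*x^2 - 108*x + 81

Expanding det(x·I − A) (e.g. by cofactor expansion or by noting that A is similar to its Jordan form J, which has the same characteristic polynomial as A) gives
  χ_A(x) = x^4 - 12*x^3 + 54*x^2 - 108*x + 81
which factors as (x - 3)^4. The eigenvalues (with algebraic multiplicities) are λ = 3 with multiplicity 4.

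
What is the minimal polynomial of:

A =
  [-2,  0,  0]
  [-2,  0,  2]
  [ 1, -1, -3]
x^2 + 3*x + 2

The characteristic polynomial is χ_A(x) = (x + 1)*(x + 2)^2, so the eigenvalues are known. The minimal polynomial is
  m_A(x) = Π_λ (x − λ)^{k_λ}
where k_λ is the size of the *largest* Jordan block for λ (equivalently, the smallest k with (A − λI)^k v = 0 for every generalised eigenvector v of λ).

  λ = -2: largest Jordan block has size 1, contributing (x + 2)
  λ = -1: largest Jordan block has size 1, contributing (x + 1)

So m_A(x) = (x + 1)*(x + 2) = x^2 + 3*x + 2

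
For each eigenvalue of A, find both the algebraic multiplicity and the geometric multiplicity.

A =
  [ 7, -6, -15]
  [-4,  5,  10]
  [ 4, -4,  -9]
λ = 1: alg = 3, geom = 2

Step 1 — factor the characteristic polynomial to read off the algebraic multiplicities:
  χ_A(x) = (x - 1)^3

Step 2 — compute geometric multiplicities via the rank-nullity identity g(λ) = n − rank(A − λI):
  rank(A − (1)·I) = 1, so dim ker(A − (1)·I) = n − 1 = 2

Summary:
  λ = 1: algebraic multiplicity = 3, geometric multiplicity = 2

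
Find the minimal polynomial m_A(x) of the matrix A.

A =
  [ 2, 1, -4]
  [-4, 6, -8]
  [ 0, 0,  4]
x^2 - 8*x + 16

The characteristic polynomial is χ_A(x) = (x - 4)^3, so the eigenvalues are known. The minimal polynomial is
  m_A(x) = Π_λ (x − λ)^{k_λ}
where k_λ is the size of the *largest* Jordan block for λ (equivalently, the smallest k with (A − λI)^k v = 0 for every generalised eigenvector v of λ).

  λ = 4: largest Jordan block has size 2, contributing (x − 4)^2

So m_A(x) = (x - 4)^2 = x^2 - 8*x + 16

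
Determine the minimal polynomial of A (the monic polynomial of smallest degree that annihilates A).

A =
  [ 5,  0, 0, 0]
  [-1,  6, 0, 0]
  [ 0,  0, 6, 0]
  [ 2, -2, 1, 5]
x^2 - 11*x + 30

The characteristic polynomial is χ_A(x) = (x - 6)^2*(x - 5)^2, so the eigenvalues are known. The minimal polynomial is
  m_A(x) = Π_λ (x − λ)^{k_λ}
where k_λ is the size of the *largest* Jordan block for λ (equivalently, the smallest k with (A − λI)^k v = 0 for every generalised eigenvector v of λ).

  λ = 5: largest Jordan block has size 1, contributing (x − 5)
  λ = 6: largest Jordan block has size 1, contributing (x − 6)

So m_A(x) = (x - 6)*(x - 5) = x^2 - 11*x + 30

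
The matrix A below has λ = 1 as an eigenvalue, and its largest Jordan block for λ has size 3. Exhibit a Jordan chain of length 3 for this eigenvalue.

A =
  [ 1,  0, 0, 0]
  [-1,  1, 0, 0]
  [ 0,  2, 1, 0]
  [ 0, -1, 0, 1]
A Jordan chain for λ = 1 of length 3:
v_1 = (0, 0, -2, 1)ᵀ
v_2 = (0, -1, 0, 0)ᵀ
v_3 = (1, 0, 0, 0)ᵀ

Let N = A − (1)·I. We want v_3 with N^3 v_3 = 0 but N^2 v_3 ≠ 0; then v_{j-1} := N · v_j for j = 3, …, 2.

Pick v_3 = (1, 0, 0, 0)ᵀ.
Then v_2 = N · v_3 = (0, -1, 0, 0)ᵀ.
Then v_1 = N · v_2 = (0, 0, -2, 1)ᵀ.

Sanity check: (A − (1)·I) v_1 = (0, 0, 0, 0)ᵀ = 0. ✓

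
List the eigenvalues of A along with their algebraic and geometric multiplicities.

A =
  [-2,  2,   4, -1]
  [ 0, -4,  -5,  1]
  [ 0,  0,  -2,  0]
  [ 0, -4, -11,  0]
λ = -2: alg = 4, geom = 2

Step 1 — factor the characteristic polynomial to read off the algebraic multiplicities:
  χ_A(x) = (x + 2)^4

Step 2 — compute geometric multiplicities via the rank-nullity identity g(λ) = n − rank(A − λI):
  rank(A − (-2)·I) = 2, so dim ker(A − (-2)·I) = n − 2 = 2

Summary:
  λ = -2: algebraic multiplicity = 4, geometric multiplicity = 2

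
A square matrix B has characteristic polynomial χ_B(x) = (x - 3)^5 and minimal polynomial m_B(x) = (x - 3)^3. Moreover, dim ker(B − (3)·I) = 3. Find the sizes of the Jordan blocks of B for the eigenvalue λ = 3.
Block sizes for λ = 3: [3, 1, 1]

Step 1 — from the characteristic polynomial, algebraic multiplicity of λ = 3 is 5. From dim ker(B − (3)·I) = 3, there are exactly 3 Jordan blocks for λ = 3.
Step 2 — from the minimal polynomial, the factor (x − 3)^3 tells us the largest block for λ = 3 has size 3.
Step 3 — with total size 5, 3 blocks, and largest block 3, the block sizes (in nonincreasing order) are [3, 1, 1].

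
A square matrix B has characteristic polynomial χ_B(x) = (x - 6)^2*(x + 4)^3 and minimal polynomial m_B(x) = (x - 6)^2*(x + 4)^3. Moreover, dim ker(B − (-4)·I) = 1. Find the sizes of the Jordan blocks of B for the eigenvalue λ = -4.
Block sizes for λ = -4: [3]

Step 1 — from the characteristic polynomial, algebraic multiplicity of λ = -4 is 3. From dim ker(B − (-4)·I) = 1, there are exactly 1 Jordan blocks for λ = -4.
Step 2 — from the minimal polynomial, the factor (x + 4)^3 tells us the largest block for λ = -4 has size 3.
Step 3 — with total size 3, 1 blocks, and largest block 3, the block sizes (in nonincreasing order) are [3].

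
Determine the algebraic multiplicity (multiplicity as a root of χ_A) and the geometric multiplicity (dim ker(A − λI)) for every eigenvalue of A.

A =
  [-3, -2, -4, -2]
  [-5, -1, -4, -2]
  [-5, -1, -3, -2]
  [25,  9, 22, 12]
λ = 1: alg = 3, geom = 1; λ = 2: alg = 1, geom = 1

Step 1 — factor the characteristic polynomial to read off the algebraic multiplicities:
  χ_A(x) = (x - 2)*(x - 1)^3

Step 2 — compute geometric multiplicities via the rank-nullity identity g(λ) = n − rank(A − λI):
  rank(A − (1)·I) = 3, so dim ker(A − (1)·I) = n − 3 = 1
  rank(A − (2)·I) = 3, so dim ker(A − (2)·I) = n − 3 = 1

Summary:
  λ = 1: algebraic multiplicity = 3, geometric multiplicity = 1
  λ = 2: algebraic multiplicity = 1, geometric multiplicity = 1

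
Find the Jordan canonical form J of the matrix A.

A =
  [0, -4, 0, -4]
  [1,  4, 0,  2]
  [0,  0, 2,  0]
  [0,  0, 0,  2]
J_2(2) ⊕ J_1(2) ⊕ J_1(2)

The characteristic polynomial is
  det(x·I − A) = x^4 - 8*x^3 + 24*x^2 - 32*x + 16 = (x - 2)^4

Eigenvalues and multiplicities (the geometric multiplicity of λ is n − rank(A − λI), which equals the number of Jordan blocks for λ):
  λ = 2: algebraic multiplicity = 4, geometric multiplicity = 3

Determining the block sizes for each eigenvalue:
  λ = 2: 3 blocks summing to 4 forces exactly one block of size 2 and the rest size 1 → block sizes [2, 1, 1]

Assembling the blocks gives a Jordan form
J =
  [2, 1, 0, 0]
  [0, 2, 0, 0]
  [0, 0, 2, 0]
  [0, 0, 0, 2]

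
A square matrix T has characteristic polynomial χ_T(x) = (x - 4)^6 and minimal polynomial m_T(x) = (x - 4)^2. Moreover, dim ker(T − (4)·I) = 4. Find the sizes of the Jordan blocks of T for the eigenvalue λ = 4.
Block sizes for λ = 4: [2, 2, 1, 1]

Step 1 — from the characteristic polynomial, algebraic multiplicity of λ = 4 is 6. From dim ker(T − (4)·I) = 4, there are exactly 4 Jordan blocks for λ = 4.
Step 2 — from the minimal polynomial, the factor (x − 4)^2 tells us the largest block for λ = 4 has size 2.
Step 3 — with total size 6, 4 blocks, and largest block 2, the block sizes (in nonincreasing order) are [2, 2, 1, 1].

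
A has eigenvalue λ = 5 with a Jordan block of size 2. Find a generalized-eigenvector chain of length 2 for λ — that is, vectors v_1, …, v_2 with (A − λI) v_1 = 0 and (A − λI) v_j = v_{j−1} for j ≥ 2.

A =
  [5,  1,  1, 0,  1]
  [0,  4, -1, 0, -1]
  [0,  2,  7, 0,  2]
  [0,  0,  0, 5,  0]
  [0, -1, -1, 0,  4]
A Jordan chain for λ = 5 of length 2:
v_1 = (1, -1, 2, 0, -1)ᵀ
v_2 = (0, 1, 0, 0, 0)ᵀ

Let N = A − (5)·I. We want v_2 with N^2 v_2 = 0 but N^1 v_2 ≠ 0; then v_{j-1} := N · v_j for j = 2, …, 2.

Pick v_2 = (0, 1, 0, 0, 0)ᵀ.
Then v_1 = N · v_2 = (1, -1, 2, 0, -1)ᵀ.

Sanity check: (A − (5)·I) v_1 = (0, 0, 0, 0, 0)ᵀ = 0. ✓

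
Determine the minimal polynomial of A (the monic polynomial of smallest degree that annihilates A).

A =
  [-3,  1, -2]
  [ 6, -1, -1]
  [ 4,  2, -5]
x^3 + 9*x^2 + 27*x + 27

The characteristic polynomial is χ_A(x) = (x + 3)^3, so the eigenvalues are known. The minimal polynomial is
  m_A(x) = Π_λ (x − λ)^{k_λ}
where k_λ is the size of the *largest* Jordan block for λ (equivalently, the smallest k with (A − λI)^k v = 0 for every generalised eigenvector v of λ).

  λ = -3: largest Jordan block has size 3, contributing (x + 3)^3

So m_A(x) = (x + 3)^3 = x^3 + 9*x^2 + 27*x + 27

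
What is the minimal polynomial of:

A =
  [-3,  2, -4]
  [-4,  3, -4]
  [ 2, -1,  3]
x^2 - 2*x + 1

The characteristic polynomial is χ_A(x) = (x - 1)^3, so the eigenvalues are known. The minimal polynomial is
  m_A(x) = Π_λ (x − λ)^{k_λ}
where k_λ is the size of the *largest* Jordan block for λ (equivalently, the smallest k with (A − λI)^k v = 0 for every generalised eigenvector v of λ).

  λ = 1: largest Jordan block has size 2, contributing (x − 1)^2

So m_A(x) = (x - 1)^2 = x^2 - 2*x + 1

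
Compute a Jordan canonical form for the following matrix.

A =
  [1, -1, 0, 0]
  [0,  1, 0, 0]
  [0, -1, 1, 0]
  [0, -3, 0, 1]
J_2(1) ⊕ J_1(1) ⊕ J_1(1)

The characteristic polynomial is
  det(x·I − A) = x^4 - 4*x^3 + 6*x^2 - 4*x + 1 = (x - 1)^4

Eigenvalues and multiplicities (the geometric multiplicity of λ is n − rank(A − λI), which equals the number of Jordan blocks for λ):
  λ = 1: algebraic multiplicity = 4, geometric multiplicity = 3

Determining the block sizes for each eigenvalue:
  λ = 1: 3 blocks summing to 4 forces exactly one block of size 2 and the rest size 1 → block sizes [2, 1, 1]

Assembling the blocks gives a Jordan form
J =
  [1, 1, 0, 0]
  [0, 1, 0, 0]
  [0, 0, 1, 0]
  [0, 0, 0, 1]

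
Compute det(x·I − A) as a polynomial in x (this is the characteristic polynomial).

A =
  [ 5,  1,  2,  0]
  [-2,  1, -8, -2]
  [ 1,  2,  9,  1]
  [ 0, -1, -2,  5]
x^4 - 20*x^3 + 150*x^2 - 500*x + 625

Expanding det(x·I − A) (e.g. by cofactor expansion or by noting that A is similar to its Jordan form J, which has the same characteristic polynomial as A) gives
  χ_A(x) = x^4 - 20*x^3 + 150*x^2 - 500*x + 625
which factors as (x - 5)^4. The eigenvalues (with algebraic multiplicities) are λ = 5 with multiplicity 4.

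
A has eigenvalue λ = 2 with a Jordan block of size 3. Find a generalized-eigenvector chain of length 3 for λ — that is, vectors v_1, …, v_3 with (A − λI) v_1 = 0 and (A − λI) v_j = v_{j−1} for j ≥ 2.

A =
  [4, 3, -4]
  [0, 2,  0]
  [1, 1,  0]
A Jordan chain for λ = 2 of length 3:
v_1 = (2, 0, 1)ᵀ
v_2 = (3, 0, 1)ᵀ
v_3 = (0, 1, 0)ᵀ

Let N = A − (2)·I. We want v_3 with N^3 v_3 = 0 but N^2 v_3 ≠ 0; then v_{j-1} := N · v_j for j = 3, …, 2.

Pick v_3 = (0, 1, 0)ᵀ.
Then v_2 = N · v_3 = (3, 0, 1)ᵀ.
Then v_1 = N · v_2 = (2, 0, 1)ᵀ.

Sanity check: (A − (2)·I) v_1 = (0, 0, 0)ᵀ = 0. ✓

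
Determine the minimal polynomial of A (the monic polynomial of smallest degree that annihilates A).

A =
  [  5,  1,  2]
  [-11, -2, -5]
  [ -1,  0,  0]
x^3 - 3*x^2 + 3*x - 1

The characteristic polynomial is χ_A(x) = (x - 1)^3, so the eigenvalues are known. The minimal polynomial is
  m_A(x) = Π_λ (x − λ)^{k_λ}
where k_λ is the size of the *largest* Jordan block for λ (equivalently, the smallest k with (A − λI)^k v = 0 for every generalised eigenvector v of λ).

  λ = 1: largest Jordan block has size 3, contributing (x − 1)^3

So m_A(x) = (x - 1)^3 = x^3 - 3*x^2 + 3*x - 1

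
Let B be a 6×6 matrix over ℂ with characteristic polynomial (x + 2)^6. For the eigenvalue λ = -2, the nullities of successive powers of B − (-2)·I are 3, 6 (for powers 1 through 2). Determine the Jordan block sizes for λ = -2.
Block sizes for λ = -2: [2, 2, 2]

From the dimensions of kernels of powers, the number of Jordan blocks of size at least j is d_j − d_{j−1} where d_j = dim ker(N^j) (with d_0 = 0). Computing the differences gives [3, 3].
The number of blocks of size exactly k is (#blocks of size ≥ k) − (#blocks of size ≥ k + 1), so the partition is: 3 block(s) of size 2.
In nonincreasing order the block sizes are [2, 2, 2].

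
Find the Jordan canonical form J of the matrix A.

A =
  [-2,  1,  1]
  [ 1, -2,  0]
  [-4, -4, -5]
J_3(-3)

The characteristic polynomial is
  det(x·I − A) = x^3 + 9*x^2 + 27*x + 27 = (x + 3)^3

Eigenvalues and multiplicities (the geometric multiplicity of λ is n − rank(A − λI), which equals the number of Jordan blocks for λ):
  λ = -3: algebraic multiplicity = 3, geometric multiplicity = 1

Determining the block sizes for each eigenvalue:
  λ = -3: one block (gm = 1), so the single block has size am = 3 → block sizes [3]

Assembling the blocks gives a Jordan form
J =
  [-3,  1,  0]
  [ 0, -3,  1]
  [ 0,  0, -3]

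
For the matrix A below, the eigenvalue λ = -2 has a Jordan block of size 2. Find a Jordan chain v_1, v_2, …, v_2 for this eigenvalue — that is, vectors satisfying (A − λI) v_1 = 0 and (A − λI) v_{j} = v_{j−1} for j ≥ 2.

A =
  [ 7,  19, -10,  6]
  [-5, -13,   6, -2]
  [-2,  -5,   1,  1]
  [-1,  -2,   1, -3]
A Jordan chain for λ = -2 of length 2:
v_1 = (9, -5, -2, -1)ᵀ
v_2 = (1, 0, 0, 0)ᵀ

Let N = A − (-2)·I. We want v_2 with N^2 v_2 = 0 but N^1 v_2 ≠ 0; then v_{j-1} := N · v_j for j = 2, …, 2.

Pick v_2 = (1, 0, 0, 0)ᵀ.
Then v_1 = N · v_2 = (9, -5, -2, -1)ᵀ.

Sanity check: (A − (-2)·I) v_1 = (0, 0, 0, 0)ᵀ = 0. ✓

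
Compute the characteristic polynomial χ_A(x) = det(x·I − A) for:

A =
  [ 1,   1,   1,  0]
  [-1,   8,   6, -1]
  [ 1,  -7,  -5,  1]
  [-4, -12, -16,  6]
x^4 - 10*x^3 + 33*x^2 - 40*x + 16

Expanding det(x·I − A) (e.g. by cofactor expansion or by noting that A is similar to its Jordan form J, which has the same characteristic polynomial as A) gives
  χ_A(x) = x^4 - 10*x^3 + 33*x^2 - 40*x + 16
which factors as (x - 4)^2*(x - 1)^2. The eigenvalues (with algebraic multiplicities) are λ = 1 with multiplicity 2, λ = 4 with multiplicity 2.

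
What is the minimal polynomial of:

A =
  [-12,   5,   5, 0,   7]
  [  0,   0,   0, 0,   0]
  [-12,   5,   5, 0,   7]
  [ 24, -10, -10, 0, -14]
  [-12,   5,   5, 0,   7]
x^2

The characteristic polynomial is χ_A(x) = x^5, so the eigenvalues are known. The minimal polynomial is
  m_A(x) = Π_λ (x − λ)^{k_λ}
where k_λ is the size of the *largest* Jordan block for λ (equivalently, the smallest k with (A − λI)^k v = 0 for every generalised eigenvector v of λ).

  λ = 0: largest Jordan block has size 2, contributing (x − 0)^2

So m_A(x) = x^2 = x^2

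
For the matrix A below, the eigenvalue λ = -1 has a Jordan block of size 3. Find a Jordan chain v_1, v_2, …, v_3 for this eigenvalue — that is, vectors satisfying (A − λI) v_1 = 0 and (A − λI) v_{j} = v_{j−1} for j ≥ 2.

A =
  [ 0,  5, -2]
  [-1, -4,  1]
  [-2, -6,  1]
A Jordan chain for λ = -1 of length 3:
v_1 = (2, -2, -4)ᵀ
v_2 = (5, -3, -6)ᵀ
v_3 = (0, 1, 0)ᵀ

Let N = A − (-1)·I. We want v_3 with N^3 v_3 = 0 but N^2 v_3 ≠ 0; then v_{j-1} := N · v_j for j = 3, …, 2.

Pick v_3 = (0, 1, 0)ᵀ.
Then v_2 = N · v_3 = (5, -3, -6)ᵀ.
Then v_1 = N · v_2 = (2, -2, -4)ᵀ.

Sanity check: (A − (-1)·I) v_1 = (0, 0, 0)ᵀ = 0. ✓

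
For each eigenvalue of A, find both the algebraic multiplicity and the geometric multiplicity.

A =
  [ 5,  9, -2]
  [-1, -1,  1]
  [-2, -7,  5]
λ = 3: alg = 3, geom = 1

Step 1 — factor the characteristic polynomial to read off the algebraic multiplicities:
  χ_A(x) = (x - 3)^3

Step 2 — compute geometric multiplicities via the rank-nullity identity g(λ) = n − rank(A − λI):
  rank(A − (3)·I) = 2, so dim ker(A − (3)·I) = n − 2 = 1

Summary:
  λ = 3: algebraic multiplicity = 3, geometric multiplicity = 1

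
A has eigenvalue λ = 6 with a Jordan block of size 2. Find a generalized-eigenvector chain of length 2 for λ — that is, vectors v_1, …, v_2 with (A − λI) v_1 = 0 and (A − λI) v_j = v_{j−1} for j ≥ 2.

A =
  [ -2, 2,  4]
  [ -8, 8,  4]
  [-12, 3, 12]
A Jordan chain for λ = 6 of length 2:
v_1 = (-8, -8, -12)ᵀ
v_2 = (1, 0, 0)ᵀ

Let N = A − (6)·I. We want v_2 with N^2 v_2 = 0 but N^1 v_2 ≠ 0; then v_{j-1} := N · v_j for j = 2, …, 2.

Pick v_2 = (1, 0, 0)ᵀ.
Then v_1 = N · v_2 = (-8, -8, -12)ᵀ.

Sanity check: (A − (6)·I) v_1 = (0, 0, 0)ᵀ = 0. ✓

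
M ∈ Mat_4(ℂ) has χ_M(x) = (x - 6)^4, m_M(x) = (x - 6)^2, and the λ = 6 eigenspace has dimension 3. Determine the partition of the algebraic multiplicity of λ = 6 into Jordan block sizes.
Block sizes for λ = 6: [2, 1, 1]

Step 1 — from the characteristic polynomial, algebraic multiplicity of λ = 6 is 4. From dim ker(M − (6)·I) = 3, there are exactly 3 Jordan blocks for λ = 6.
Step 2 — from the minimal polynomial, the factor (x − 6)^2 tells us the largest block for λ = 6 has size 2.
Step 3 — with total size 4, 3 blocks, and largest block 2, the block sizes (in nonincreasing order) are [2, 1, 1].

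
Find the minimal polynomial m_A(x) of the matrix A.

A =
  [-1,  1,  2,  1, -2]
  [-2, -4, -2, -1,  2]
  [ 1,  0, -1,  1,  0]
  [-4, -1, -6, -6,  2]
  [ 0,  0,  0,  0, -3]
x^2 + 6*x + 9

The characteristic polynomial is χ_A(x) = (x + 3)^5, so the eigenvalues are known. The minimal polynomial is
  m_A(x) = Π_λ (x − λ)^{k_λ}
where k_λ is the size of the *largest* Jordan block for λ (equivalently, the smallest k with (A − λI)^k v = 0 for every generalised eigenvector v of λ).

  λ = -3: largest Jordan block has size 2, contributing (x + 3)^2

So m_A(x) = (x + 3)^2 = x^2 + 6*x + 9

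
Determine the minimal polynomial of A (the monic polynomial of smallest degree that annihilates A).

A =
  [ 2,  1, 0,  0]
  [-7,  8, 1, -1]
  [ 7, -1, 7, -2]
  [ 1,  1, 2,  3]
x^3 - 15*x^2 + 75*x - 125

The characteristic polynomial is χ_A(x) = (x - 5)^4, so the eigenvalues are known. The minimal polynomial is
  m_A(x) = Π_λ (x − λ)^{k_λ}
where k_λ is the size of the *largest* Jordan block for λ (equivalently, the smallest k with (A − λI)^k v = 0 for every generalised eigenvector v of λ).

  λ = 5: largest Jordan block has size 3, contributing (x − 5)^3

So m_A(x) = (x - 5)^3 = x^3 - 15*x^2 + 75*x - 125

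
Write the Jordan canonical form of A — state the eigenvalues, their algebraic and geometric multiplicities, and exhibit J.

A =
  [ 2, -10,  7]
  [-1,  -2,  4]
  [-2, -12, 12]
J_3(4)

The characteristic polynomial is
  det(x·I − A) = x^3 - 12*x^2 + 48*x - 64 = (x - 4)^3

Eigenvalues and multiplicities (the geometric multiplicity of λ is n − rank(A − λI), which equals the number of Jordan blocks for λ):
  λ = 4: algebraic multiplicity = 3, geometric multiplicity = 1

Determining the block sizes for each eigenvalue:
  λ = 4: one block (gm = 1), so the single block has size am = 3 → block sizes [3]

Assembling the blocks gives a Jordan form
J =
  [4, 1, 0]
  [0, 4, 1]
  [0, 0, 4]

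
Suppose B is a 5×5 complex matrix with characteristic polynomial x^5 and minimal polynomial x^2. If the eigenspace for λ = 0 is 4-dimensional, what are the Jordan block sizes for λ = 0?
Block sizes for λ = 0: [2, 1, 1, 1]

Step 1 — from the characteristic polynomial, algebraic multiplicity of λ = 0 is 5. From dim ker(B − (0)·I) = 4, there are exactly 4 Jordan blocks for λ = 0.
Step 2 — from the minimal polynomial, the factor (x − 0)^2 tells us the largest block for λ = 0 has size 2.
Step 3 — with total size 5, 4 blocks, and largest block 2, the block sizes (in nonincreasing order) are [2, 1, 1, 1].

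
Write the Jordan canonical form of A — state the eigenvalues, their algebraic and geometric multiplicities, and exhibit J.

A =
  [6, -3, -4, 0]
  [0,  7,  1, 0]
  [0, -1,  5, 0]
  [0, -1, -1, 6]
J_3(6) ⊕ J_1(6)

The characteristic polynomial is
  det(x·I − A) = x^4 - 24*x^3 + 216*x^2 - 864*x + 1296 = (x - 6)^4

Eigenvalues and multiplicities (the geometric multiplicity of λ is n − rank(A − λI), which equals the number of Jordan blocks for λ):
  λ = 6: algebraic multiplicity = 4, geometric multiplicity = 2

Determining the block sizes for each eigenvalue:
  λ = 6: with am = 4 and gm = 2, the partition is not yet determined (e.g. several partitions of 4 into 2 parts exist). Let N = A − (6)·I. Computing rank(N^1) = 2, rank(N^2) = 1, rank(N^3) = 0; the number of blocks of size ≥ j is rank(N^{j−1}) − rank(N^j), giving [2, 1, 1]. So we have 1 block(s) of size 3, 1 block(s) of size 1 → block sizes [3, 1]

Assembling the blocks gives a Jordan form
J =
  [6, 1, 0, 0]
  [0, 6, 1, 0]
  [0, 0, 6, 0]
  [0, 0, 0, 6]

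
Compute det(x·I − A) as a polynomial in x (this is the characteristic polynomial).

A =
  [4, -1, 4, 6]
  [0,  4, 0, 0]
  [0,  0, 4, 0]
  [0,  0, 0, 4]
x^4 - 16*x^3 + 96*x^2 - 256*x + 256

Expanding det(x·I − A) (e.g. by cofactor expansion or by noting that A is similar to its Jordan form J, which has the same characteristic polynomial as A) gives
  χ_A(x) = x^4 - 16*x^3 + 96*x^2 - 256*x + 256
which factors as (x - 4)^4. The eigenvalues (with algebraic multiplicities) are λ = 4 with multiplicity 4.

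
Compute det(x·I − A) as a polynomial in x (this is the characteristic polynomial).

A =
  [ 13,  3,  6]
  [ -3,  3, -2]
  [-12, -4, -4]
x^3 - 12*x^2 + 48*x - 64

Expanding det(x·I − A) (e.g. by cofactor expansion or by noting that A is similar to its Jordan form J, which has the same characteristic polynomial as A) gives
  χ_A(x) = x^3 - 12*x^2 + 48*x - 64
which factors as (x - 4)^3. The eigenvalues (with algebraic multiplicities) are λ = 4 with multiplicity 3.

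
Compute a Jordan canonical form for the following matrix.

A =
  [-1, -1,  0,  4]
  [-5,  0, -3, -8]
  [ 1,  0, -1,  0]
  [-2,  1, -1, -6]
J_3(-2) ⊕ J_1(-2)

The characteristic polynomial is
  det(x·I − A) = x^4 + 8*x^3 + 24*x^2 + 32*x + 16 = (x + 2)^4

Eigenvalues and multiplicities (the geometric multiplicity of λ is n − rank(A − λI), which equals the number of Jordan blocks for λ):
  λ = -2: algebraic multiplicity = 4, geometric multiplicity = 2

Determining the block sizes for each eigenvalue:
  λ = -2: with am = 4 and gm = 2, the partition is not yet determined (e.g. several partitions of 4 into 2 parts exist). Let N = A − (-2)·I. Computing rank(N^1) = 2, rank(N^2) = 1, rank(N^3) = 0; the number of blocks of size ≥ j is rank(N^{j−1}) − rank(N^j), giving [2, 1, 1]. So we have 1 block(s) of size 3, 1 block(s) of size 1 → block sizes [3, 1]

Assembling the blocks gives a Jordan form
J =
  [-2,  1,  0,  0]
  [ 0, -2,  1,  0]
  [ 0,  0, -2,  0]
  [ 0,  0,  0, -2]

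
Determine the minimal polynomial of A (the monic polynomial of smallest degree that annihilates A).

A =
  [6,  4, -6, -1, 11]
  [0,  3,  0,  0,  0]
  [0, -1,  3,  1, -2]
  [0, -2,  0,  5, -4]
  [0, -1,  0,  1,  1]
x^3 - 12*x^2 + 45*x - 54

The characteristic polynomial is χ_A(x) = (x - 6)*(x - 3)^4, so the eigenvalues are known. The minimal polynomial is
  m_A(x) = Π_λ (x − λ)^{k_λ}
where k_λ is the size of the *largest* Jordan block for λ (equivalently, the smallest k with (A − λI)^k v = 0 for every generalised eigenvector v of λ).

  λ = 3: largest Jordan block has size 2, contributing (x − 3)^2
  λ = 6: largest Jordan block has size 1, contributing (x − 6)

So m_A(x) = (x - 6)*(x - 3)^2 = x^3 - 12*x^2 + 45*x - 54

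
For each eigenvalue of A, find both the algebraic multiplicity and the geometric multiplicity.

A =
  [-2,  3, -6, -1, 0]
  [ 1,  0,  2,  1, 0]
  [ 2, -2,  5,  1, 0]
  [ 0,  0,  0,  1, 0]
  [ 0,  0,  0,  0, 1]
λ = 1: alg = 5, geom = 3

Step 1 — factor the characteristic polynomial to read off the algebraic multiplicities:
  χ_A(x) = (x - 1)^5

Step 2 — compute geometric multiplicities via the rank-nullity identity g(λ) = n − rank(A − λI):
  rank(A − (1)·I) = 2, so dim ker(A − (1)·I) = n − 2 = 3

Summary:
  λ = 1: algebraic multiplicity = 5, geometric multiplicity = 3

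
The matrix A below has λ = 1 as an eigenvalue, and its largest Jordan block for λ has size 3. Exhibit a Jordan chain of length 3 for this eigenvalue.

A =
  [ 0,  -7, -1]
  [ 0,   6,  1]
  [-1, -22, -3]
A Jordan chain for λ = 1 of length 3:
v_1 = (2, -1, 5)ᵀ
v_2 = (-1, 0, -1)ᵀ
v_3 = (1, 0, 0)ᵀ

Let N = A − (1)·I. We want v_3 with N^3 v_3 = 0 but N^2 v_3 ≠ 0; then v_{j-1} := N · v_j for j = 3, …, 2.

Pick v_3 = (1, 0, 0)ᵀ.
Then v_2 = N · v_3 = (-1, 0, -1)ᵀ.
Then v_1 = N · v_2 = (2, -1, 5)ᵀ.

Sanity check: (A − (1)·I) v_1 = (0, 0, 0)ᵀ = 0. ✓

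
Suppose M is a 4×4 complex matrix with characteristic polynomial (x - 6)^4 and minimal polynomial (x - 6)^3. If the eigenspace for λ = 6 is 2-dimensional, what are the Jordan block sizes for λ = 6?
Block sizes for λ = 6: [3, 1]

Step 1 — from the characteristic polynomial, algebraic multiplicity of λ = 6 is 4. From dim ker(M − (6)·I) = 2, there are exactly 2 Jordan blocks for λ = 6.
Step 2 — from the minimal polynomial, the factor (x − 6)^3 tells us the largest block for λ = 6 has size 3.
Step 3 — with total size 4, 2 blocks, and largest block 3, the block sizes (in nonincreasing order) are [3, 1].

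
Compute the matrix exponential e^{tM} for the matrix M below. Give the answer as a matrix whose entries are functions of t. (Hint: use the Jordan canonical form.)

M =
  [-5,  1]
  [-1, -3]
e^{tM} =
  [-t*exp(-4*t) + exp(-4*t), t*exp(-4*t)]
  [-t*exp(-4*t), t*exp(-4*t) + exp(-4*t)]

Strategy: write M = P · J · P⁻¹ where J is a Jordan canonical form, so e^{tM} = P · e^{tJ} · P⁻¹, and e^{tJ} can be computed block-by-block.

M has Jordan form
J =
  [-4,  1]
  [ 0, -4]
(up to reordering of blocks).

Per-block formulas:
  For a 2×2 Jordan block J_2(-4): exp(t · J_2(-4)) = e^(-4t)·(I + t·N), where N is the 2×2 nilpotent shift.

After assembling e^{tJ} and conjugating by P, we get:

e^{tM} =
  [-t*exp(-4*t) + exp(-4*t), t*exp(-4*t)]
  [-t*exp(-4*t), t*exp(-4*t) + exp(-4*t)]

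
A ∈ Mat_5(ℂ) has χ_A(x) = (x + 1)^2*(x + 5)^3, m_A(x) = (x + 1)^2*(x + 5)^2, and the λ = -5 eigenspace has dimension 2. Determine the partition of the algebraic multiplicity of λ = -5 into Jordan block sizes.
Block sizes for λ = -5: [2, 1]

Step 1 — from the characteristic polynomial, algebraic multiplicity of λ = -5 is 3. From dim ker(A − (-5)·I) = 2, there are exactly 2 Jordan blocks for λ = -5.
Step 2 — from the minimal polynomial, the factor (x + 5)^2 tells us the largest block for λ = -5 has size 2.
Step 3 — with total size 3, 2 blocks, and largest block 2, the block sizes (in nonincreasing order) are [2, 1].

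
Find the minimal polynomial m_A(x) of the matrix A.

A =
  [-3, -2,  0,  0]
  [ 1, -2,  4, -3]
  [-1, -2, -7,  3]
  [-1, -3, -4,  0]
x^3 + 9*x^2 + 27*x + 27

The characteristic polynomial is χ_A(x) = (x + 3)^4, so the eigenvalues are known. The minimal polynomial is
  m_A(x) = Π_λ (x − λ)^{k_λ}
where k_λ is the size of the *largest* Jordan block for λ (equivalently, the smallest k with (A − λI)^k v = 0 for every generalised eigenvector v of λ).

  λ = -3: largest Jordan block has size 3, contributing (x + 3)^3

So m_A(x) = (x + 3)^3 = x^3 + 9*x^2 + 27*x + 27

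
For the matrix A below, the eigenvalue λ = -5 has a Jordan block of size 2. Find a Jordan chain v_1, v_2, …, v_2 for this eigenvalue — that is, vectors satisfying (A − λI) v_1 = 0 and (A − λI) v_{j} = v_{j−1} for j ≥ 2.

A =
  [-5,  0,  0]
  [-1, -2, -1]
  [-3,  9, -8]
A Jordan chain for λ = -5 of length 2:
v_1 = (0, -1, -3)ᵀ
v_2 = (1, 0, 0)ᵀ

Let N = A − (-5)·I. We want v_2 with N^2 v_2 = 0 but N^1 v_2 ≠ 0; then v_{j-1} := N · v_j for j = 2, …, 2.

Pick v_2 = (1, 0, 0)ᵀ.
Then v_1 = N · v_2 = (0, -1, -3)ᵀ.

Sanity check: (A − (-5)·I) v_1 = (0, 0, 0)ᵀ = 0. ✓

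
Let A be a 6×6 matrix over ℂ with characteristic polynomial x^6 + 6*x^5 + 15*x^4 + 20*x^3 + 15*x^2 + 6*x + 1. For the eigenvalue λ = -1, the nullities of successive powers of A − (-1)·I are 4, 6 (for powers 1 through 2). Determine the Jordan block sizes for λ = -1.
Block sizes for λ = -1: [2, 2, 1, 1]

From the dimensions of kernels of powers, the number of Jordan blocks of size at least j is d_j − d_{j−1} where d_j = dim ker(N^j) (with d_0 = 0). Computing the differences gives [4, 2].
The number of blocks of size exactly k is (#blocks of size ≥ k) − (#blocks of size ≥ k + 1), so the partition is: 2 block(s) of size 1, 2 block(s) of size 2.
In nonincreasing order the block sizes are [2, 2, 1, 1].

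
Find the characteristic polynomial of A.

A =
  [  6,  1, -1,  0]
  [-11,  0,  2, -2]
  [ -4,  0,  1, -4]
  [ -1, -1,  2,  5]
x^4 - 12*x^3 + 54*x^2 - 108*x + 81

Expanding det(x·I − A) (e.g. by cofactor expansion or by noting that A is similar to its Jordan form J, which has the same characteristic polynomial as A) gives
  χ_A(x) = x^4 - 12*x^3 + 54*x^2 - 108*x + 81
which factors as (x - 3)^4. The eigenvalues (with algebraic multiplicities) are λ = 3 with multiplicity 4.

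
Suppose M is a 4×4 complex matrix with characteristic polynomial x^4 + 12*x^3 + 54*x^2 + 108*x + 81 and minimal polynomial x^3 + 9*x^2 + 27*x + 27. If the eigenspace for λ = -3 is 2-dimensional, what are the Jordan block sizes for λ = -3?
Block sizes for λ = -3: [3, 1]

Step 1 — from the characteristic polynomial, algebraic multiplicity of λ = -3 is 4. From dim ker(M − (-3)·I) = 2, there are exactly 2 Jordan blocks for λ = -3.
Step 2 — from the minimal polynomial, the factor (x + 3)^3 tells us the largest block for λ = -3 has size 3.
Step 3 — with total size 4, 2 blocks, and largest block 3, the block sizes (in nonincreasing order) are [3, 1].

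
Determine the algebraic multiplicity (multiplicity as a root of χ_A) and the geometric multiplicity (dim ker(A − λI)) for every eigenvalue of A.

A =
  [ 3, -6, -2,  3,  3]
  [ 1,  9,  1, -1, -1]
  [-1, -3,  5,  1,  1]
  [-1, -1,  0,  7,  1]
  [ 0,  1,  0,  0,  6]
λ = 6: alg = 5, geom = 2

Step 1 — factor the characteristic polynomial to read off the algebraic multiplicities:
  χ_A(x) = (x - 6)^5

Step 2 — compute geometric multiplicities via the rank-nullity identity g(λ) = n − rank(A − λI):
  rank(A − (6)·I) = 3, so dim ker(A − (6)·I) = n − 3 = 2

Summary:
  λ = 6: algebraic multiplicity = 5, geometric multiplicity = 2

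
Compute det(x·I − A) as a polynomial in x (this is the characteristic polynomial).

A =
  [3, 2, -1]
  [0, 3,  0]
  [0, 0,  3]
x^3 - 9*x^2 + 27*x - 27

Expanding det(x·I − A) (e.g. by cofactor expansion or by noting that A is similar to its Jordan form J, which has the same characteristic polynomial as A) gives
  χ_A(x) = x^3 - 9*x^2 + 27*x - 27
which factors as (x - 3)^3. The eigenvalues (with algebraic multiplicities) are λ = 3 with multiplicity 3.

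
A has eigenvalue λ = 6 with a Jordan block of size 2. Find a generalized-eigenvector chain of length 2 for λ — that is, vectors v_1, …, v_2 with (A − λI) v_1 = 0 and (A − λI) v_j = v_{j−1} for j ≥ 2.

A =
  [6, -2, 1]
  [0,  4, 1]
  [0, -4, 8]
A Jordan chain for λ = 6 of length 2:
v_1 = (-2, -2, -4)ᵀ
v_2 = (0, 1, 0)ᵀ

Let N = A − (6)·I. We want v_2 with N^2 v_2 = 0 but N^1 v_2 ≠ 0; then v_{j-1} := N · v_j for j = 2, …, 2.

Pick v_2 = (0, 1, 0)ᵀ.
Then v_1 = N · v_2 = (-2, -2, -4)ᵀ.

Sanity check: (A − (6)·I) v_1 = (0, 0, 0)ᵀ = 0. ✓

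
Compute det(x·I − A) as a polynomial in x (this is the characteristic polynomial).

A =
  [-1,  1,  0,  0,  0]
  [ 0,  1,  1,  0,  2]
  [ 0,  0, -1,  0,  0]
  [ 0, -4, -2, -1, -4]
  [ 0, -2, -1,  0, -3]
x^5 + 5*x^4 + 10*x^3 + 10*x^2 + 5*x + 1

Expanding det(x·I − A) (e.g. by cofactor expansion or by noting that A is similar to its Jordan form J, which has the same characteristic polynomial as A) gives
  χ_A(x) = x^5 + 5*x^4 + 10*x^3 + 10*x^2 + 5*x + 1
which factors as (x + 1)^5. The eigenvalues (with algebraic multiplicities) are λ = -1 with multiplicity 5.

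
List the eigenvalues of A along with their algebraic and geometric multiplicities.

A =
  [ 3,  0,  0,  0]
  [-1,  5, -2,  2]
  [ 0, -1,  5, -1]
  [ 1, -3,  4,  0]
λ = 3: alg = 3, geom = 2; λ = 4: alg = 1, geom = 1

Step 1 — factor the characteristic polynomial to read off the algebraic multiplicities:
  χ_A(x) = (x - 4)*(x - 3)^3

Step 2 — compute geometric multiplicities via the rank-nullity identity g(λ) = n − rank(A − λI):
  rank(A − (3)·I) = 2, so dim ker(A − (3)·I) = n − 2 = 2
  rank(A − (4)·I) = 3, so dim ker(A − (4)·I) = n − 3 = 1

Summary:
  λ = 3: algebraic multiplicity = 3, geometric multiplicity = 2
  λ = 4: algebraic multiplicity = 1, geometric multiplicity = 1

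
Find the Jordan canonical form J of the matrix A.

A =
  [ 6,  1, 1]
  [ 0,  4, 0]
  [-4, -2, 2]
J_2(4) ⊕ J_1(4)

The characteristic polynomial is
  det(x·I − A) = x^3 - 12*x^2 + 48*x - 64 = (x - 4)^3

Eigenvalues and multiplicities (the geometric multiplicity of λ is n − rank(A − λI), which equals the number of Jordan blocks for λ):
  λ = 4: algebraic multiplicity = 3, geometric multiplicity = 2

Determining the block sizes for each eigenvalue:
  λ = 4: 2 blocks summing to 3 forces exactly one block of size 2 and the rest size 1 → block sizes [2, 1]

Assembling the blocks gives a Jordan form
J =
  [4, 1, 0]
  [0, 4, 0]
  [0, 0, 4]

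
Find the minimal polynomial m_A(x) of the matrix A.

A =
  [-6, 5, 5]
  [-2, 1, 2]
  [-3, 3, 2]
x^2 + 2*x + 1

The characteristic polynomial is χ_A(x) = (x + 1)^3, so the eigenvalues are known. The minimal polynomial is
  m_A(x) = Π_λ (x − λ)^{k_λ}
where k_λ is the size of the *largest* Jordan block for λ (equivalently, the smallest k with (A − λI)^k v = 0 for every generalised eigenvector v of λ).

  λ = -1: largest Jordan block has size 2, contributing (x + 1)^2

So m_A(x) = (x + 1)^2 = x^2 + 2*x + 1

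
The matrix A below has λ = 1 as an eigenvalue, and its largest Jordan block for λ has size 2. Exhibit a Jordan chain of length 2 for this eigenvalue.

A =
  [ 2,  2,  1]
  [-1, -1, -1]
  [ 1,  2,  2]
A Jordan chain for λ = 1 of length 2:
v_1 = (1, -1, 1)ᵀ
v_2 = (1, 0, 0)ᵀ

Let N = A − (1)·I. We want v_2 with N^2 v_2 = 0 but N^1 v_2 ≠ 0; then v_{j-1} := N · v_j for j = 2, …, 2.

Pick v_2 = (1, 0, 0)ᵀ.
Then v_1 = N · v_2 = (1, -1, 1)ᵀ.

Sanity check: (A − (1)·I) v_1 = (0, 0, 0)ᵀ = 0. ✓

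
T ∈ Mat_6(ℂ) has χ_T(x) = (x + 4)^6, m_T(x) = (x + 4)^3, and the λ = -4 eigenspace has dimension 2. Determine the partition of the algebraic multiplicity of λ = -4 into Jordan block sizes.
Block sizes for λ = -4: [3, 3]

Step 1 — from the characteristic polynomial, algebraic multiplicity of λ = -4 is 6. From dim ker(T − (-4)·I) = 2, there are exactly 2 Jordan blocks for λ = -4.
Step 2 — from the minimal polynomial, the factor (x + 4)^3 tells us the largest block for λ = -4 has size 3.
Step 3 — with total size 6, 2 blocks, and largest block 3, the block sizes (in nonincreasing order) are [3, 3].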